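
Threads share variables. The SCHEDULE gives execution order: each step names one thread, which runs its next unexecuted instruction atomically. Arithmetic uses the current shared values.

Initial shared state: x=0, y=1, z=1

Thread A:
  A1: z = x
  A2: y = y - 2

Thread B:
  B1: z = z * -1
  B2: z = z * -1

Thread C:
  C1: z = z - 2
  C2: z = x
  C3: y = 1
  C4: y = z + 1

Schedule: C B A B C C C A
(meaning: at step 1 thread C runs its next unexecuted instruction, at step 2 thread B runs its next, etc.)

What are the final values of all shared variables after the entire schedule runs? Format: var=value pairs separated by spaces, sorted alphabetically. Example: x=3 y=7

Answer: x=0 y=-1 z=0

Derivation:
Step 1: thread C executes C1 (z = z - 2). Shared: x=0 y=1 z=-1. PCs: A@0 B@0 C@1
Step 2: thread B executes B1 (z = z * -1). Shared: x=0 y=1 z=1. PCs: A@0 B@1 C@1
Step 3: thread A executes A1 (z = x). Shared: x=0 y=1 z=0. PCs: A@1 B@1 C@1
Step 4: thread B executes B2 (z = z * -1). Shared: x=0 y=1 z=0. PCs: A@1 B@2 C@1
Step 5: thread C executes C2 (z = x). Shared: x=0 y=1 z=0. PCs: A@1 B@2 C@2
Step 6: thread C executes C3 (y = 1). Shared: x=0 y=1 z=0. PCs: A@1 B@2 C@3
Step 7: thread C executes C4 (y = z + 1). Shared: x=0 y=1 z=0. PCs: A@1 B@2 C@4
Step 8: thread A executes A2 (y = y - 2). Shared: x=0 y=-1 z=0. PCs: A@2 B@2 C@4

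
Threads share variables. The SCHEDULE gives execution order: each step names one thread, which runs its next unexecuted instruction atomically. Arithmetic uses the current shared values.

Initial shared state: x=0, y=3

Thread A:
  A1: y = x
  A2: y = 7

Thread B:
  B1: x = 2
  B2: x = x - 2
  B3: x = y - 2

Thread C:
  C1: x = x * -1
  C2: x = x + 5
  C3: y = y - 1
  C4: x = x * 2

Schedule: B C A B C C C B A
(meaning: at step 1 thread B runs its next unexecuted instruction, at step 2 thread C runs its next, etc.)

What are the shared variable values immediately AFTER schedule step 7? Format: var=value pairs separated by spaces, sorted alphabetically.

Step 1: thread B executes B1 (x = 2). Shared: x=2 y=3. PCs: A@0 B@1 C@0
Step 2: thread C executes C1 (x = x * -1). Shared: x=-2 y=3. PCs: A@0 B@1 C@1
Step 3: thread A executes A1 (y = x). Shared: x=-2 y=-2. PCs: A@1 B@1 C@1
Step 4: thread B executes B2 (x = x - 2). Shared: x=-4 y=-2. PCs: A@1 B@2 C@1
Step 5: thread C executes C2 (x = x + 5). Shared: x=1 y=-2. PCs: A@1 B@2 C@2
Step 6: thread C executes C3 (y = y - 1). Shared: x=1 y=-3. PCs: A@1 B@2 C@3
Step 7: thread C executes C4 (x = x * 2). Shared: x=2 y=-3. PCs: A@1 B@2 C@4

Answer: x=2 y=-3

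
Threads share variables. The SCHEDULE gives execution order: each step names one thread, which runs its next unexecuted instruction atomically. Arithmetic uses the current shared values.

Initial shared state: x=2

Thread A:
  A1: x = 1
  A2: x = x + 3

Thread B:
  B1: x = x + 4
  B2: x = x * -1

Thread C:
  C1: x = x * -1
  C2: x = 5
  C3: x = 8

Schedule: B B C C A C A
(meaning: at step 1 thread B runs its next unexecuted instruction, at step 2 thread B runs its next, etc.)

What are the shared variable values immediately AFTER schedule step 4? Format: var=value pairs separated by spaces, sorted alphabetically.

Step 1: thread B executes B1 (x = x + 4). Shared: x=6. PCs: A@0 B@1 C@0
Step 2: thread B executes B2 (x = x * -1). Shared: x=-6. PCs: A@0 B@2 C@0
Step 3: thread C executes C1 (x = x * -1). Shared: x=6. PCs: A@0 B@2 C@1
Step 4: thread C executes C2 (x = 5). Shared: x=5. PCs: A@0 B@2 C@2

Answer: x=5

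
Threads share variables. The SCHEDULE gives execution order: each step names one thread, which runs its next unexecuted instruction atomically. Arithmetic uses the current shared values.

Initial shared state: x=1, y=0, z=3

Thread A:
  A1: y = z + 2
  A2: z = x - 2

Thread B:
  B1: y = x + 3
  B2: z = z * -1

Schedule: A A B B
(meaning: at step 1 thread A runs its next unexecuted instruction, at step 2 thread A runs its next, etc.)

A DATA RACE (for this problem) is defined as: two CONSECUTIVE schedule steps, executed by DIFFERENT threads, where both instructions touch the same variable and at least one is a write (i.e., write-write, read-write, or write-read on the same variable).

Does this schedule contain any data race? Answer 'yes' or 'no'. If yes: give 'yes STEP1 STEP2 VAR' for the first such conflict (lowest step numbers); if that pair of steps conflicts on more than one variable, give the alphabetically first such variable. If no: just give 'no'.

Steps 1,2: same thread (A). No race.
Steps 2,3: A(r=x,w=z) vs B(r=x,w=y). No conflict.
Steps 3,4: same thread (B). No race.

Answer: no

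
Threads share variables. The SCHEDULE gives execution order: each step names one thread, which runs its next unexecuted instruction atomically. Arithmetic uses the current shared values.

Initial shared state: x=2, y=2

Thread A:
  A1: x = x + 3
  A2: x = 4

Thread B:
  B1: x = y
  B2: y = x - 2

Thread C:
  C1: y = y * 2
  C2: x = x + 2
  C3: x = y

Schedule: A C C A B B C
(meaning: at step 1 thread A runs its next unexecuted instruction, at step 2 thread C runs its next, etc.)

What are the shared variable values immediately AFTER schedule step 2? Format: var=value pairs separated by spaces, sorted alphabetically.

Answer: x=5 y=4

Derivation:
Step 1: thread A executes A1 (x = x + 3). Shared: x=5 y=2. PCs: A@1 B@0 C@0
Step 2: thread C executes C1 (y = y * 2). Shared: x=5 y=4. PCs: A@1 B@0 C@1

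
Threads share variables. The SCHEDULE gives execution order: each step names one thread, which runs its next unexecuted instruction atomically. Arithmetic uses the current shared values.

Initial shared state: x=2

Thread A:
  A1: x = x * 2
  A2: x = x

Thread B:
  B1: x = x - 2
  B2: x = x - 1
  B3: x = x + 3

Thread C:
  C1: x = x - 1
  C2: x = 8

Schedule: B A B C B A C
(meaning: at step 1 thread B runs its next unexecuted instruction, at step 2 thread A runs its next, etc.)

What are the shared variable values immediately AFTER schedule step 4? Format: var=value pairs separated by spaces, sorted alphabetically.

Answer: x=-2

Derivation:
Step 1: thread B executes B1 (x = x - 2). Shared: x=0. PCs: A@0 B@1 C@0
Step 2: thread A executes A1 (x = x * 2). Shared: x=0. PCs: A@1 B@1 C@0
Step 3: thread B executes B2 (x = x - 1). Shared: x=-1. PCs: A@1 B@2 C@0
Step 4: thread C executes C1 (x = x - 1). Shared: x=-2. PCs: A@1 B@2 C@1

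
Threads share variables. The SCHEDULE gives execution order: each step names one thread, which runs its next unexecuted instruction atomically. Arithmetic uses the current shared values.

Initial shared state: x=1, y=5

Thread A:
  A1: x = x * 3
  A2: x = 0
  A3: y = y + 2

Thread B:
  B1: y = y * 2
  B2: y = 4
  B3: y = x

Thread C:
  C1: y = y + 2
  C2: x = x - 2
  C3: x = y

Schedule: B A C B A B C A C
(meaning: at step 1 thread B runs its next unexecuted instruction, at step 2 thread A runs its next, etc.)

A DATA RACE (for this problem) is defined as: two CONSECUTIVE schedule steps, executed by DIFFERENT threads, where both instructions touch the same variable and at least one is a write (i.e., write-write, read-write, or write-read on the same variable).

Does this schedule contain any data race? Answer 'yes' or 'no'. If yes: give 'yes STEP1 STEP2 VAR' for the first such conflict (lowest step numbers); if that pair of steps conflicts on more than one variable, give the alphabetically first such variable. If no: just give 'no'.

Steps 1,2: B(r=y,w=y) vs A(r=x,w=x). No conflict.
Steps 2,3: A(r=x,w=x) vs C(r=y,w=y). No conflict.
Steps 3,4: C(y = y + 2) vs B(y = 4). RACE on y (W-W).
Steps 4,5: B(r=-,w=y) vs A(r=-,w=x). No conflict.
Steps 5,6: A(x = 0) vs B(y = x). RACE on x (W-R).
Steps 6,7: B(y = x) vs C(x = x - 2). RACE on x (R-W).
Steps 7,8: C(r=x,w=x) vs A(r=y,w=y). No conflict.
Steps 8,9: A(y = y + 2) vs C(x = y). RACE on y (W-R).
First conflict at steps 3,4.

Answer: yes 3 4 y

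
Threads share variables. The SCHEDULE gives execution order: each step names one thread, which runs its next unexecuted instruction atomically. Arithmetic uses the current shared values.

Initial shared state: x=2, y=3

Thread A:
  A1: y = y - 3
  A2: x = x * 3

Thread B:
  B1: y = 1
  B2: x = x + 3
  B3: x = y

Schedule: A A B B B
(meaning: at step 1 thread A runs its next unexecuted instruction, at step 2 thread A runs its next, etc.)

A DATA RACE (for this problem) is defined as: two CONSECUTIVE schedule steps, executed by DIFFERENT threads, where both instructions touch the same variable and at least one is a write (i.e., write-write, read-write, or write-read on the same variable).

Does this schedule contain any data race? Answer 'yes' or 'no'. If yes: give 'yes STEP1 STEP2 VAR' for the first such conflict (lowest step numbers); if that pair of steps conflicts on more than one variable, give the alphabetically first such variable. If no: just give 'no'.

Answer: no

Derivation:
Steps 1,2: same thread (A). No race.
Steps 2,3: A(r=x,w=x) vs B(r=-,w=y). No conflict.
Steps 3,4: same thread (B). No race.
Steps 4,5: same thread (B). No race.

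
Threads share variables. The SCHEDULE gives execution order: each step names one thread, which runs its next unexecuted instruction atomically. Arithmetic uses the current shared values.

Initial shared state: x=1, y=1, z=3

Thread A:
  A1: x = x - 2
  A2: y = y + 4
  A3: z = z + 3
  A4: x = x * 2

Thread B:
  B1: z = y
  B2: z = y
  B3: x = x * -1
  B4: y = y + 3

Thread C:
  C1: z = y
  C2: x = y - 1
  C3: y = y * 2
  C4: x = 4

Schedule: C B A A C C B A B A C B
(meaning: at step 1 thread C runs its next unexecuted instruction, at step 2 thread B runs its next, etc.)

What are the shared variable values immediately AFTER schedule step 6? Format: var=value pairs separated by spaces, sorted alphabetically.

Step 1: thread C executes C1 (z = y). Shared: x=1 y=1 z=1. PCs: A@0 B@0 C@1
Step 2: thread B executes B1 (z = y). Shared: x=1 y=1 z=1. PCs: A@0 B@1 C@1
Step 3: thread A executes A1 (x = x - 2). Shared: x=-1 y=1 z=1. PCs: A@1 B@1 C@1
Step 4: thread A executes A2 (y = y + 4). Shared: x=-1 y=5 z=1. PCs: A@2 B@1 C@1
Step 5: thread C executes C2 (x = y - 1). Shared: x=4 y=5 z=1. PCs: A@2 B@1 C@2
Step 6: thread C executes C3 (y = y * 2). Shared: x=4 y=10 z=1. PCs: A@2 B@1 C@3

Answer: x=4 y=10 z=1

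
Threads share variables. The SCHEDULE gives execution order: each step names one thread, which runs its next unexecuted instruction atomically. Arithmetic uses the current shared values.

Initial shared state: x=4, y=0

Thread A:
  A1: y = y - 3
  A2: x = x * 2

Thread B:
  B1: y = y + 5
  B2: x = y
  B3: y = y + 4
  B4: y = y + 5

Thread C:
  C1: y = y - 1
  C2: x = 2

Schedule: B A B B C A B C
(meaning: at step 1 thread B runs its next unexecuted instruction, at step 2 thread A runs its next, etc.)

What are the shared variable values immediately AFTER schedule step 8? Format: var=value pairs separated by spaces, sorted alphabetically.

Step 1: thread B executes B1 (y = y + 5). Shared: x=4 y=5. PCs: A@0 B@1 C@0
Step 2: thread A executes A1 (y = y - 3). Shared: x=4 y=2. PCs: A@1 B@1 C@0
Step 3: thread B executes B2 (x = y). Shared: x=2 y=2. PCs: A@1 B@2 C@0
Step 4: thread B executes B3 (y = y + 4). Shared: x=2 y=6. PCs: A@1 B@3 C@0
Step 5: thread C executes C1 (y = y - 1). Shared: x=2 y=5. PCs: A@1 B@3 C@1
Step 6: thread A executes A2 (x = x * 2). Shared: x=4 y=5. PCs: A@2 B@3 C@1
Step 7: thread B executes B4 (y = y + 5). Shared: x=4 y=10. PCs: A@2 B@4 C@1
Step 8: thread C executes C2 (x = 2). Shared: x=2 y=10. PCs: A@2 B@4 C@2

Answer: x=2 y=10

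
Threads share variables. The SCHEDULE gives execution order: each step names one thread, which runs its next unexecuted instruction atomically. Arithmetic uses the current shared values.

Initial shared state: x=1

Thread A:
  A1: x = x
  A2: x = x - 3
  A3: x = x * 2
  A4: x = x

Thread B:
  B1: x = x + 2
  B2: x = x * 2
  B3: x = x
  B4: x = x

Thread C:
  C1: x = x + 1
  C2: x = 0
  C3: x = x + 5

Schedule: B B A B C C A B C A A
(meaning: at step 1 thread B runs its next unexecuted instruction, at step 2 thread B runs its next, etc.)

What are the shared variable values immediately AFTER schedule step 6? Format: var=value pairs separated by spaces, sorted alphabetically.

Answer: x=0

Derivation:
Step 1: thread B executes B1 (x = x + 2). Shared: x=3. PCs: A@0 B@1 C@0
Step 2: thread B executes B2 (x = x * 2). Shared: x=6. PCs: A@0 B@2 C@0
Step 3: thread A executes A1 (x = x). Shared: x=6. PCs: A@1 B@2 C@0
Step 4: thread B executes B3 (x = x). Shared: x=6. PCs: A@1 B@3 C@0
Step 5: thread C executes C1 (x = x + 1). Shared: x=7. PCs: A@1 B@3 C@1
Step 6: thread C executes C2 (x = 0). Shared: x=0. PCs: A@1 B@3 C@2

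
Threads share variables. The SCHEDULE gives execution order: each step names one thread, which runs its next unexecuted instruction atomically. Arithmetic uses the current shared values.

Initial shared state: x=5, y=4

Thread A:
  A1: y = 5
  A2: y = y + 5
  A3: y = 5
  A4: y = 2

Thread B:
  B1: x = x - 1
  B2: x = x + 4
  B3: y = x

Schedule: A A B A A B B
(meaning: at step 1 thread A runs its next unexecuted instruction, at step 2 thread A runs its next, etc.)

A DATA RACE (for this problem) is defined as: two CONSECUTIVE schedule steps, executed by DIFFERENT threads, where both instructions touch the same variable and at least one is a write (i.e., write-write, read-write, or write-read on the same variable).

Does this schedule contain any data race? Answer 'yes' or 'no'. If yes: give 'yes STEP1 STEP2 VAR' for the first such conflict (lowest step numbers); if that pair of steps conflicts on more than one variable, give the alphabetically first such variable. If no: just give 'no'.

Answer: no

Derivation:
Steps 1,2: same thread (A). No race.
Steps 2,3: A(r=y,w=y) vs B(r=x,w=x). No conflict.
Steps 3,4: B(r=x,w=x) vs A(r=-,w=y). No conflict.
Steps 4,5: same thread (A). No race.
Steps 5,6: A(r=-,w=y) vs B(r=x,w=x). No conflict.
Steps 6,7: same thread (B). No race.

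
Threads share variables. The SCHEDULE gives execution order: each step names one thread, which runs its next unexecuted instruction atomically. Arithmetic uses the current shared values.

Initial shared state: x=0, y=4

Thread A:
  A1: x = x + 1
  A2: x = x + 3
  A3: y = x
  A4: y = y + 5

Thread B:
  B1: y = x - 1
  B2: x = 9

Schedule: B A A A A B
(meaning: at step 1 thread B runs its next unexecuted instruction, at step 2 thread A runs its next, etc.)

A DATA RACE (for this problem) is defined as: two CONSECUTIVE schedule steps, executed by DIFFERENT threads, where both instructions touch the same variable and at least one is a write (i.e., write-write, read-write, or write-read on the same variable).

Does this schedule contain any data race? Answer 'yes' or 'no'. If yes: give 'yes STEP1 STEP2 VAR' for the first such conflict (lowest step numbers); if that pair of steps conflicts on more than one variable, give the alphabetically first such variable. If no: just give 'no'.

Steps 1,2: B(y = x - 1) vs A(x = x + 1). RACE on x (R-W).
Steps 2,3: same thread (A). No race.
Steps 3,4: same thread (A). No race.
Steps 4,5: same thread (A). No race.
Steps 5,6: A(r=y,w=y) vs B(r=-,w=x). No conflict.
First conflict at steps 1,2.

Answer: yes 1 2 x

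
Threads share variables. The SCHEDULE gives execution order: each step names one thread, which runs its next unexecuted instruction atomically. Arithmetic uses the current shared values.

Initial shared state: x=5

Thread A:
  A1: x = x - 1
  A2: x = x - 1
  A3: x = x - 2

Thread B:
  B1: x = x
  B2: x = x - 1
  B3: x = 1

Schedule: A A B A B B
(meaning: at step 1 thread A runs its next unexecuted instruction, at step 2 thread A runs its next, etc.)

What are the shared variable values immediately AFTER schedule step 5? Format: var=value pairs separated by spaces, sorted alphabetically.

Answer: x=0

Derivation:
Step 1: thread A executes A1 (x = x - 1). Shared: x=4. PCs: A@1 B@0
Step 2: thread A executes A2 (x = x - 1). Shared: x=3. PCs: A@2 B@0
Step 3: thread B executes B1 (x = x). Shared: x=3. PCs: A@2 B@1
Step 4: thread A executes A3 (x = x - 2). Shared: x=1. PCs: A@3 B@1
Step 5: thread B executes B2 (x = x - 1). Shared: x=0. PCs: A@3 B@2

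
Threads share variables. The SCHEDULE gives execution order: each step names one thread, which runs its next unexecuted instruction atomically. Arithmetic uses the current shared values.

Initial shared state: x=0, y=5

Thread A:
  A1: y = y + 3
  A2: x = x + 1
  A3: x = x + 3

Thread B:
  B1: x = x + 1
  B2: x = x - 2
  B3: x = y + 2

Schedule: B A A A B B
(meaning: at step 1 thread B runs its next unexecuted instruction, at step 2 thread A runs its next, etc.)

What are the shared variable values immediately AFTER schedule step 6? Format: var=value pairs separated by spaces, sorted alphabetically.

Step 1: thread B executes B1 (x = x + 1). Shared: x=1 y=5. PCs: A@0 B@1
Step 2: thread A executes A1 (y = y + 3). Shared: x=1 y=8. PCs: A@1 B@1
Step 3: thread A executes A2 (x = x + 1). Shared: x=2 y=8. PCs: A@2 B@1
Step 4: thread A executes A3 (x = x + 3). Shared: x=5 y=8. PCs: A@3 B@1
Step 5: thread B executes B2 (x = x - 2). Shared: x=3 y=8. PCs: A@3 B@2
Step 6: thread B executes B3 (x = y + 2). Shared: x=10 y=8. PCs: A@3 B@3

Answer: x=10 y=8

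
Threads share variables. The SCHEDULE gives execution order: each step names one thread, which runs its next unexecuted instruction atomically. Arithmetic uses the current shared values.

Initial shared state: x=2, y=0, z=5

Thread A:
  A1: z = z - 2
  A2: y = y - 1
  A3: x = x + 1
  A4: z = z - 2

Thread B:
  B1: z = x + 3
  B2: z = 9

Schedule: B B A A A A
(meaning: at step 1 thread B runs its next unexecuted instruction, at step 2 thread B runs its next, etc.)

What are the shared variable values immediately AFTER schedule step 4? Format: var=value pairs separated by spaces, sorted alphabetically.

Answer: x=2 y=-1 z=7

Derivation:
Step 1: thread B executes B1 (z = x + 3). Shared: x=2 y=0 z=5. PCs: A@0 B@1
Step 2: thread B executes B2 (z = 9). Shared: x=2 y=0 z=9. PCs: A@0 B@2
Step 3: thread A executes A1 (z = z - 2). Shared: x=2 y=0 z=7. PCs: A@1 B@2
Step 4: thread A executes A2 (y = y - 1). Shared: x=2 y=-1 z=7. PCs: A@2 B@2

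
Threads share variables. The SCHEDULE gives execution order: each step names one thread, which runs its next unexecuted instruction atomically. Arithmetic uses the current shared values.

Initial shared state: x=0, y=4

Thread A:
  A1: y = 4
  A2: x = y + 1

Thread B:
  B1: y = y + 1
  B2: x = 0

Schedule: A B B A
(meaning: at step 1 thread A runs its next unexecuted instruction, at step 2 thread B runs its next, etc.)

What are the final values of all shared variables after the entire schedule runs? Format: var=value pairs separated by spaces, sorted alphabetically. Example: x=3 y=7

Answer: x=6 y=5

Derivation:
Step 1: thread A executes A1 (y = 4). Shared: x=0 y=4. PCs: A@1 B@0
Step 2: thread B executes B1 (y = y + 1). Shared: x=0 y=5. PCs: A@1 B@1
Step 3: thread B executes B2 (x = 0). Shared: x=0 y=5. PCs: A@1 B@2
Step 4: thread A executes A2 (x = y + 1). Shared: x=6 y=5. PCs: A@2 B@2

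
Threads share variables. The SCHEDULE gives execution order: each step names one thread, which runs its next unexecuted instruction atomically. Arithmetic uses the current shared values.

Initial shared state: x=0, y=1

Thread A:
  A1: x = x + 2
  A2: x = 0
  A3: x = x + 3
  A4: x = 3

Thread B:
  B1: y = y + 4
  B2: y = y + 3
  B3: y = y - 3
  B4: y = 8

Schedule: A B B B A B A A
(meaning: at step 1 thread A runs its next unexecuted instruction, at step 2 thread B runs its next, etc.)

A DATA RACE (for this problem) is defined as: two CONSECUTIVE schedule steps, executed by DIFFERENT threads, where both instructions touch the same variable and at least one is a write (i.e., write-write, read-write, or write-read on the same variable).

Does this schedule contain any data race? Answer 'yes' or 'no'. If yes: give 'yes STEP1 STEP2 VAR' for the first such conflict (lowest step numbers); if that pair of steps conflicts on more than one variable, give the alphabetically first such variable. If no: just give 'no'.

Steps 1,2: A(r=x,w=x) vs B(r=y,w=y). No conflict.
Steps 2,3: same thread (B). No race.
Steps 3,4: same thread (B). No race.
Steps 4,5: B(r=y,w=y) vs A(r=-,w=x). No conflict.
Steps 5,6: A(r=-,w=x) vs B(r=-,w=y). No conflict.
Steps 6,7: B(r=-,w=y) vs A(r=x,w=x). No conflict.
Steps 7,8: same thread (A). No race.

Answer: no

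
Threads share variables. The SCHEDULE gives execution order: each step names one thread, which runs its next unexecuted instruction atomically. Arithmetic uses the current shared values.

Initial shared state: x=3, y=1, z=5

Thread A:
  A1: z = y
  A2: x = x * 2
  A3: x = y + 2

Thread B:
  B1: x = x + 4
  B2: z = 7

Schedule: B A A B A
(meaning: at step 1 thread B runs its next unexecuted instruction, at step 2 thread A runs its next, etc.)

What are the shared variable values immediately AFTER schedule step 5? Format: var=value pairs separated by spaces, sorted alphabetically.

Answer: x=3 y=1 z=7

Derivation:
Step 1: thread B executes B1 (x = x + 4). Shared: x=7 y=1 z=5. PCs: A@0 B@1
Step 2: thread A executes A1 (z = y). Shared: x=7 y=1 z=1. PCs: A@1 B@1
Step 3: thread A executes A2 (x = x * 2). Shared: x=14 y=1 z=1. PCs: A@2 B@1
Step 4: thread B executes B2 (z = 7). Shared: x=14 y=1 z=7. PCs: A@2 B@2
Step 5: thread A executes A3 (x = y + 2). Shared: x=3 y=1 z=7. PCs: A@3 B@2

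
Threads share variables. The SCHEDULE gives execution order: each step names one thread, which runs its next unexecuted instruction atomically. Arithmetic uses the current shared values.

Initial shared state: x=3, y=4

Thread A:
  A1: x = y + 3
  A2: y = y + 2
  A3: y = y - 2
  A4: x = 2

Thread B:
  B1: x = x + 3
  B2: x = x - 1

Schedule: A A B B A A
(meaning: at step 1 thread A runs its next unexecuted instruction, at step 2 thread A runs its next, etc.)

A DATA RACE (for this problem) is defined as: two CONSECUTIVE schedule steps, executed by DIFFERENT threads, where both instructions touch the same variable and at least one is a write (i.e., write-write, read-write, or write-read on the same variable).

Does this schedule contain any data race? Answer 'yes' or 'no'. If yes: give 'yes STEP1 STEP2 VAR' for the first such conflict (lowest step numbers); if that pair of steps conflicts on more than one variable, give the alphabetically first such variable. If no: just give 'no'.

Steps 1,2: same thread (A). No race.
Steps 2,3: A(r=y,w=y) vs B(r=x,w=x). No conflict.
Steps 3,4: same thread (B). No race.
Steps 4,5: B(r=x,w=x) vs A(r=y,w=y). No conflict.
Steps 5,6: same thread (A). No race.

Answer: no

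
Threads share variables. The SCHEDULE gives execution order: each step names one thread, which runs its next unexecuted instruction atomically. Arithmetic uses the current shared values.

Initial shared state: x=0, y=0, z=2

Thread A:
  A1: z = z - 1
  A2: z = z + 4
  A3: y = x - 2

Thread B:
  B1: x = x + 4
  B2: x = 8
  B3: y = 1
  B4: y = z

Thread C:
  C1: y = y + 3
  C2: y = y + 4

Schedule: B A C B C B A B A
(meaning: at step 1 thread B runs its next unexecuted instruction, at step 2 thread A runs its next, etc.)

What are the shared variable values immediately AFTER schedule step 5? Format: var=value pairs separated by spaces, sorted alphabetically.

Step 1: thread B executes B1 (x = x + 4). Shared: x=4 y=0 z=2. PCs: A@0 B@1 C@0
Step 2: thread A executes A1 (z = z - 1). Shared: x=4 y=0 z=1. PCs: A@1 B@1 C@0
Step 3: thread C executes C1 (y = y + 3). Shared: x=4 y=3 z=1. PCs: A@1 B@1 C@1
Step 4: thread B executes B2 (x = 8). Shared: x=8 y=3 z=1. PCs: A@1 B@2 C@1
Step 5: thread C executes C2 (y = y + 4). Shared: x=8 y=7 z=1. PCs: A@1 B@2 C@2

Answer: x=8 y=7 z=1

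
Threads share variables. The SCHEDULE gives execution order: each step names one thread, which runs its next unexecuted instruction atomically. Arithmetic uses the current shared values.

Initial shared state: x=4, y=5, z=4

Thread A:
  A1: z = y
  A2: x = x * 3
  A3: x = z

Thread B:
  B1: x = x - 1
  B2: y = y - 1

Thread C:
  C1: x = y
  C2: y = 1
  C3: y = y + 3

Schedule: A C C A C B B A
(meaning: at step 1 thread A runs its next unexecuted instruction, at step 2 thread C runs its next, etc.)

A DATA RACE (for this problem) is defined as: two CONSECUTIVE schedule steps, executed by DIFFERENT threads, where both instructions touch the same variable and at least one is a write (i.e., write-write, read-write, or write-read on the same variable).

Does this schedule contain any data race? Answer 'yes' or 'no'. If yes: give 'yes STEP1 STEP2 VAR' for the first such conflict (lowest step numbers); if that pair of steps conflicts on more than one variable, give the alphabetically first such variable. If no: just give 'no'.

Steps 1,2: A(r=y,w=z) vs C(r=y,w=x). No conflict.
Steps 2,3: same thread (C). No race.
Steps 3,4: C(r=-,w=y) vs A(r=x,w=x). No conflict.
Steps 4,5: A(r=x,w=x) vs C(r=y,w=y). No conflict.
Steps 5,6: C(r=y,w=y) vs B(r=x,w=x). No conflict.
Steps 6,7: same thread (B). No race.
Steps 7,8: B(r=y,w=y) vs A(r=z,w=x). No conflict.

Answer: no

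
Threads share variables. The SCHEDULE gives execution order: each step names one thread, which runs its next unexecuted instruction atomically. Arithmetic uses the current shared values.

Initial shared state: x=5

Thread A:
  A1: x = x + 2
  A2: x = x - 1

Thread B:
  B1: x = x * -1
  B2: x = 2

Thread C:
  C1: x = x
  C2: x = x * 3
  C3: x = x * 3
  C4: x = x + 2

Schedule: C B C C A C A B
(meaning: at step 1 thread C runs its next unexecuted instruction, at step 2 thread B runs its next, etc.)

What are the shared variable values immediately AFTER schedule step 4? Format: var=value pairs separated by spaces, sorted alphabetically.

Step 1: thread C executes C1 (x = x). Shared: x=5. PCs: A@0 B@0 C@1
Step 2: thread B executes B1 (x = x * -1). Shared: x=-5. PCs: A@0 B@1 C@1
Step 3: thread C executes C2 (x = x * 3). Shared: x=-15. PCs: A@0 B@1 C@2
Step 4: thread C executes C3 (x = x * 3). Shared: x=-45. PCs: A@0 B@1 C@3

Answer: x=-45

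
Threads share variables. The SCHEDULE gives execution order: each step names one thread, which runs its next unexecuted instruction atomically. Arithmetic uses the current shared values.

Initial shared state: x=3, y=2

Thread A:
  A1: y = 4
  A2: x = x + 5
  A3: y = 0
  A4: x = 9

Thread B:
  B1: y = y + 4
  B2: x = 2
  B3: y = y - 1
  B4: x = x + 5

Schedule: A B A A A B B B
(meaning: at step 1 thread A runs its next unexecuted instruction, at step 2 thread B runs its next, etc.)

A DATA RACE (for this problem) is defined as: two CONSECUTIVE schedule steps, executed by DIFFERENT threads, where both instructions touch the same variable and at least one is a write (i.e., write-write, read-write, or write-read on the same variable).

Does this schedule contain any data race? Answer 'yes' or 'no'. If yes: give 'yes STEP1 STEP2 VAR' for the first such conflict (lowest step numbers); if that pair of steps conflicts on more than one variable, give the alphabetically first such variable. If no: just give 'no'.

Steps 1,2: A(y = 4) vs B(y = y + 4). RACE on y (W-W).
Steps 2,3: B(r=y,w=y) vs A(r=x,w=x). No conflict.
Steps 3,4: same thread (A). No race.
Steps 4,5: same thread (A). No race.
Steps 5,6: A(x = 9) vs B(x = 2). RACE on x (W-W).
Steps 6,7: same thread (B). No race.
Steps 7,8: same thread (B). No race.
First conflict at steps 1,2.

Answer: yes 1 2 y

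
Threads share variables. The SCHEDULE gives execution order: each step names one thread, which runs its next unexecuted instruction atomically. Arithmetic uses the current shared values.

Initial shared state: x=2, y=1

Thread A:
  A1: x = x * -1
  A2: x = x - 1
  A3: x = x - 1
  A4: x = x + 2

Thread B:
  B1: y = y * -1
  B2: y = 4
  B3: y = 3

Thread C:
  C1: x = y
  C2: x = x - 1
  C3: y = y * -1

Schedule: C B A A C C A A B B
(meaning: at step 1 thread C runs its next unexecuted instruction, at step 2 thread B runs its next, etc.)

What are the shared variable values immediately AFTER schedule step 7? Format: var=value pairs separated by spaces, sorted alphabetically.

Step 1: thread C executes C1 (x = y). Shared: x=1 y=1. PCs: A@0 B@0 C@1
Step 2: thread B executes B1 (y = y * -1). Shared: x=1 y=-1. PCs: A@0 B@1 C@1
Step 3: thread A executes A1 (x = x * -1). Shared: x=-1 y=-1. PCs: A@1 B@1 C@1
Step 4: thread A executes A2 (x = x - 1). Shared: x=-2 y=-1. PCs: A@2 B@1 C@1
Step 5: thread C executes C2 (x = x - 1). Shared: x=-3 y=-1. PCs: A@2 B@1 C@2
Step 6: thread C executes C3 (y = y * -1). Shared: x=-3 y=1. PCs: A@2 B@1 C@3
Step 7: thread A executes A3 (x = x - 1). Shared: x=-4 y=1. PCs: A@3 B@1 C@3

Answer: x=-4 y=1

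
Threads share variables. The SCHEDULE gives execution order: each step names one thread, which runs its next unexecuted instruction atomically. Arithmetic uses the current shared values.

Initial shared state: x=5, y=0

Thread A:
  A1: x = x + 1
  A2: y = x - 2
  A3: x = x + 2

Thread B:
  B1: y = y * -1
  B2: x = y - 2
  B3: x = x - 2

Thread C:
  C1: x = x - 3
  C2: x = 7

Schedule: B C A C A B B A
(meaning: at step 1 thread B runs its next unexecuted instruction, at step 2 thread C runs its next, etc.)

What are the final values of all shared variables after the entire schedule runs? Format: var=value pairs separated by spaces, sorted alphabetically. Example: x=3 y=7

Step 1: thread B executes B1 (y = y * -1). Shared: x=5 y=0. PCs: A@0 B@1 C@0
Step 2: thread C executes C1 (x = x - 3). Shared: x=2 y=0. PCs: A@0 B@1 C@1
Step 3: thread A executes A1 (x = x + 1). Shared: x=3 y=0. PCs: A@1 B@1 C@1
Step 4: thread C executes C2 (x = 7). Shared: x=7 y=0. PCs: A@1 B@1 C@2
Step 5: thread A executes A2 (y = x - 2). Shared: x=7 y=5. PCs: A@2 B@1 C@2
Step 6: thread B executes B2 (x = y - 2). Shared: x=3 y=5. PCs: A@2 B@2 C@2
Step 7: thread B executes B3 (x = x - 2). Shared: x=1 y=5. PCs: A@2 B@3 C@2
Step 8: thread A executes A3 (x = x + 2). Shared: x=3 y=5. PCs: A@3 B@3 C@2

Answer: x=3 y=5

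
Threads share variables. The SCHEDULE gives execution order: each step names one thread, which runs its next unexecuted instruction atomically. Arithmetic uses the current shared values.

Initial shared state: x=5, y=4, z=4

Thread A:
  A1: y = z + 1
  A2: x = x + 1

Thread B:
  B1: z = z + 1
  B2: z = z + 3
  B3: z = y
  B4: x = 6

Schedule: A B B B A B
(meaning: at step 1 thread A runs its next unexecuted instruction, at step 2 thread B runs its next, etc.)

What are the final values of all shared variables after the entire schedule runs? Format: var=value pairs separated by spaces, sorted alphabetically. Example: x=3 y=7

Answer: x=6 y=5 z=5

Derivation:
Step 1: thread A executes A1 (y = z + 1). Shared: x=5 y=5 z=4. PCs: A@1 B@0
Step 2: thread B executes B1 (z = z + 1). Shared: x=5 y=5 z=5. PCs: A@1 B@1
Step 3: thread B executes B2 (z = z + 3). Shared: x=5 y=5 z=8. PCs: A@1 B@2
Step 4: thread B executes B3 (z = y). Shared: x=5 y=5 z=5. PCs: A@1 B@3
Step 5: thread A executes A2 (x = x + 1). Shared: x=6 y=5 z=5. PCs: A@2 B@3
Step 6: thread B executes B4 (x = 6). Shared: x=6 y=5 z=5. PCs: A@2 B@4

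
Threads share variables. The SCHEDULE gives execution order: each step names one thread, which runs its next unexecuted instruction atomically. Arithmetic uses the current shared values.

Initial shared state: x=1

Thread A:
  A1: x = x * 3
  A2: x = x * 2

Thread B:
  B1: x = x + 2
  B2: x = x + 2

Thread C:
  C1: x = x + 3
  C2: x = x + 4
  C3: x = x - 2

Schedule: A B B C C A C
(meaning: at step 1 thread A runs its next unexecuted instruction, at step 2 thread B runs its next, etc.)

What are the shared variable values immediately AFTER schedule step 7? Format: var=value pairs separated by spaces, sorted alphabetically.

Step 1: thread A executes A1 (x = x * 3). Shared: x=3. PCs: A@1 B@0 C@0
Step 2: thread B executes B1 (x = x + 2). Shared: x=5. PCs: A@1 B@1 C@0
Step 3: thread B executes B2 (x = x + 2). Shared: x=7. PCs: A@1 B@2 C@0
Step 4: thread C executes C1 (x = x + 3). Shared: x=10. PCs: A@1 B@2 C@1
Step 5: thread C executes C2 (x = x + 4). Shared: x=14. PCs: A@1 B@2 C@2
Step 6: thread A executes A2 (x = x * 2). Shared: x=28. PCs: A@2 B@2 C@2
Step 7: thread C executes C3 (x = x - 2). Shared: x=26. PCs: A@2 B@2 C@3

Answer: x=26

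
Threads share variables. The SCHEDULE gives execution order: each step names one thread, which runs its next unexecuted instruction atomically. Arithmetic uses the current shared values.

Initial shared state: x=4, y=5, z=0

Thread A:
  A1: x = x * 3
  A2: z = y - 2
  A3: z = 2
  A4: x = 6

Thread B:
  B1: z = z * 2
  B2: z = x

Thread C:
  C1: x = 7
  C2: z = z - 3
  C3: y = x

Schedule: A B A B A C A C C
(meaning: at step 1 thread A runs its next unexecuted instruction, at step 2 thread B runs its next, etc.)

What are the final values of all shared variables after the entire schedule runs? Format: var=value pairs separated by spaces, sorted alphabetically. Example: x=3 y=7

Step 1: thread A executes A1 (x = x * 3). Shared: x=12 y=5 z=0. PCs: A@1 B@0 C@0
Step 2: thread B executes B1 (z = z * 2). Shared: x=12 y=5 z=0. PCs: A@1 B@1 C@0
Step 3: thread A executes A2 (z = y - 2). Shared: x=12 y=5 z=3. PCs: A@2 B@1 C@0
Step 4: thread B executes B2 (z = x). Shared: x=12 y=5 z=12. PCs: A@2 B@2 C@0
Step 5: thread A executes A3 (z = 2). Shared: x=12 y=5 z=2. PCs: A@3 B@2 C@0
Step 6: thread C executes C1 (x = 7). Shared: x=7 y=5 z=2. PCs: A@3 B@2 C@1
Step 7: thread A executes A4 (x = 6). Shared: x=6 y=5 z=2. PCs: A@4 B@2 C@1
Step 8: thread C executes C2 (z = z - 3). Shared: x=6 y=5 z=-1. PCs: A@4 B@2 C@2
Step 9: thread C executes C3 (y = x). Shared: x=6 y=6 z=-1. PCs: A@4 B@2 C@3

Answer: x=6 y=6 z=-1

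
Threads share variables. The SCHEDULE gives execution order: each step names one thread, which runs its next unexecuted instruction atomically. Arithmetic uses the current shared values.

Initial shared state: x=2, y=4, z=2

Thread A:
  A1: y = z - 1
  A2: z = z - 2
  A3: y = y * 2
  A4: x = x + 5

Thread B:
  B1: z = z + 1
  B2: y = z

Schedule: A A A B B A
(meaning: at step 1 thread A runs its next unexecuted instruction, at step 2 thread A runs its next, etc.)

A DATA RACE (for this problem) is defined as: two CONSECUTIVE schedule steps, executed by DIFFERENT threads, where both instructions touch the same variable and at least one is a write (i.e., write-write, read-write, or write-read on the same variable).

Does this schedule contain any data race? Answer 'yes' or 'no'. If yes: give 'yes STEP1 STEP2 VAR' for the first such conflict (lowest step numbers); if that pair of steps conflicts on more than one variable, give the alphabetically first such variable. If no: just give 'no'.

Steps 1,2: same thread (A). No race.
Steps 2,3: same thread (A). No race.
Steps 3,4: A(r=y,w=y) vs B(r=z,w=z). No conflict.
Steps 4,5: same thread (B). No race.
Steps 5,6: B(r=z,w=y) vs A(r=x,w=x). No conflict.

Answer: no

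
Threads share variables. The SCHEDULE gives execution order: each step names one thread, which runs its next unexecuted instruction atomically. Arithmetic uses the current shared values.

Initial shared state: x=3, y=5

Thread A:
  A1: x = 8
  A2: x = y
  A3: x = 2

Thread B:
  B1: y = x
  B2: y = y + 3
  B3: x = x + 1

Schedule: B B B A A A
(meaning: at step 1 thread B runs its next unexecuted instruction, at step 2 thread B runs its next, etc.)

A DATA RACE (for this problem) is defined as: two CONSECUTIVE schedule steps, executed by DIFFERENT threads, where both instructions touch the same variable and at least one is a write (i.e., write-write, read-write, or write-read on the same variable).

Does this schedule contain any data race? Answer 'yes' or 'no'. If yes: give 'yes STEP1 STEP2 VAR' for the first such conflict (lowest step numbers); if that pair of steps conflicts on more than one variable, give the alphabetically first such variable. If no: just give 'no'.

Answer: yes 3 4 x

Derivation:
Steps 1,2: same thread (B). No race.
Steps 2,3: same thread (B). No race.
Steps 3,4: B(x = x + 1) vs A(x = 8). RACE on x (W-W).
Steps 4,5: same thread (A). No race.
Steps 5,6: same thread (A). No race.
First conflict at steps 3,4.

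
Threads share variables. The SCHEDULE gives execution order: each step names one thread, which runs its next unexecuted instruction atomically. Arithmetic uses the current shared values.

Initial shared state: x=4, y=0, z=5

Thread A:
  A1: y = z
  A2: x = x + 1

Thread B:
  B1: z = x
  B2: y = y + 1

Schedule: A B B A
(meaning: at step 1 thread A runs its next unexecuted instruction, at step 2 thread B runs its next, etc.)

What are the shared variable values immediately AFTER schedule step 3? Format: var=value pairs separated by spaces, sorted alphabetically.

Answer: x=4 y=6 z=4

Derivation:
Step 1: thread A executes A1 (y = z). Shared: x=4 y=5 z=5. PCs: A@1 B@0
Step 2: thread B executes B1 (z = x). Shared: x=4 y=5 z=4. PCs: A@1 B@1
Step 3: thread B executes B2 (y = y + 1). Shared: x=4 y=6 z=4. PCs: A@1 B@2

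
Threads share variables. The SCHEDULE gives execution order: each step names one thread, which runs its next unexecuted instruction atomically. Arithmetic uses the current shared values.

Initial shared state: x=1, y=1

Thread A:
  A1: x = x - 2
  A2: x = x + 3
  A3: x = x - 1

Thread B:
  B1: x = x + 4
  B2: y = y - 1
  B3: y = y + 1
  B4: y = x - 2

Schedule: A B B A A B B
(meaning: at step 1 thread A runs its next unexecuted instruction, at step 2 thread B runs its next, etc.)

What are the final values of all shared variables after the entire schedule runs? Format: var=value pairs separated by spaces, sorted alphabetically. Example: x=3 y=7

Step 1: thread A executes A1 (x = x - 2). Shared: x=-1 y=1. PCs: A@1 B@0
Step 2: thread B executes B1 (x = x + 4). Shared: x=3 y=1. PCs: A@1 B@1
Step 3: thread B executes B2 (y = y - 1). Shared: x=3 y=0. PCs: A@1 B@2
Step 4: thread A executes A2 (x = x + 3). Shared: x=6 y=0. PCs: A@2 B@2
Step 5: thread A executes A3 (x = x - 1). Shared: x=5 y=0. PCs: A@3 B@2
Step 6: thread B executes B3 (y = y + 1). Shared: x=5 y=1. PCs: A@3 B@3
Step 7: thread B executes B4 (y = x - 2). Shared: x=5 y=3. PCs: A@3 B@4

Answer: x=5 y=3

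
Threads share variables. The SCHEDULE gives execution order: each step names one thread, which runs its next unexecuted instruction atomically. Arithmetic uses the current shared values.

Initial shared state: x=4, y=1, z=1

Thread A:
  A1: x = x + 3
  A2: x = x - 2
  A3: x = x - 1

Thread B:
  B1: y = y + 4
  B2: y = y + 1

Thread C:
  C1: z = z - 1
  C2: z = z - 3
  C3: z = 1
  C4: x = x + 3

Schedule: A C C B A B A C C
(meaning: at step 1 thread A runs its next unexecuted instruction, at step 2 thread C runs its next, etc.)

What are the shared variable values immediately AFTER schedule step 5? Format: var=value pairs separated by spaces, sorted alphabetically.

Step 1: thread A executes A1 (x = x + 3). Shared: x=7 y=1 z=1. PCs: A@1 B@0 C@0
Step 2: thread C executes C1 (z = z - 1). Shared: x=7 y=1 z=0. PCs: A@1 B@0 C@1
Step 3: thread C executes C2 (z = z - 3). Shared: x=7 y=1 z=-3. PCs: A@1 B@0 C@2
Step 4: thread B executes B1 (y = y + 4). Shared: x=7 y=5 z=-3. PCs: A@1 B@1 C@2
Step 5: thread A executes A2 (x = x - 2). Shared: x=5 y=5 z=-3. PCs: A@2 B@1 C@2

Answer: x=5 y=5 z=-3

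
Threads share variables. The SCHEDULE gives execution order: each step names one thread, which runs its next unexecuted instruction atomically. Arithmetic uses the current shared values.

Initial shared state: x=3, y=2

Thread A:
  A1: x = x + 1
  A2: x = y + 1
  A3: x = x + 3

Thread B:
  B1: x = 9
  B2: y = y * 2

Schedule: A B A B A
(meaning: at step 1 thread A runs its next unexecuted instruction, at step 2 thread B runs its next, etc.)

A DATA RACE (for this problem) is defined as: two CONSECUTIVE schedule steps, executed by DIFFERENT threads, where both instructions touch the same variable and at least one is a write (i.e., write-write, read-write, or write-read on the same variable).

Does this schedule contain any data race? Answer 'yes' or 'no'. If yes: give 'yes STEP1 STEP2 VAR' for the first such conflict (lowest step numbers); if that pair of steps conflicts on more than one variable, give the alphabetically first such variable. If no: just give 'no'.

Answer: yes 1 2 x

Derivation:
Steps 1,2: A(x = x + 1) vs B(x = 9). RACE on x (W-W).
Steps 2,3: B(x = 9) vs A(x = y + 1). RACE on x (W-W).
Steps 3,4: A(x = y + 1) vs B(y = y * 2). RACE on y (R-W).
Steps 4,5: B(r=y,w=y) vs A(r=x,w=x). No conflict.
First conflict at steps 1,2.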